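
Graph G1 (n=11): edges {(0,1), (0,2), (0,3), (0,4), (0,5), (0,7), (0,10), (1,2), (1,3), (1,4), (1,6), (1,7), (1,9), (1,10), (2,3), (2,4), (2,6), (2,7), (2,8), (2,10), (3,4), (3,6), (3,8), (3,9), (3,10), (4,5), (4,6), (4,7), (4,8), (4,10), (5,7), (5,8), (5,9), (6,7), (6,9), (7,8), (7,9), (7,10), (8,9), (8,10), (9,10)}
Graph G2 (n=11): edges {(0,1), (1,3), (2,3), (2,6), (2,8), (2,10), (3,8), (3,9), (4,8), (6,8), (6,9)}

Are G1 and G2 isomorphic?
No, not isomorphic

The graphs are NOT isomorphic.

Connected components of G1: 1 component(s) with vertex sets [[0, 1, 2, 3, 4, 5, 6, 7, 8, 9, 10]], sizes [11].
Connected components of G2: 3 component(s) with vertex sets [[5], [7], [0, 1, 2, 3, 4, 6, 8, 9, 10]], sizes [1, 1, 9].
The number of connected components (and the multiset of component sizes) is an isomorphism invariant — an isomorphism maps each component of G1 bijectively onto a component of G2. Since G1 has 1 component(s) and G2 has 3, they cannot be isomorphic.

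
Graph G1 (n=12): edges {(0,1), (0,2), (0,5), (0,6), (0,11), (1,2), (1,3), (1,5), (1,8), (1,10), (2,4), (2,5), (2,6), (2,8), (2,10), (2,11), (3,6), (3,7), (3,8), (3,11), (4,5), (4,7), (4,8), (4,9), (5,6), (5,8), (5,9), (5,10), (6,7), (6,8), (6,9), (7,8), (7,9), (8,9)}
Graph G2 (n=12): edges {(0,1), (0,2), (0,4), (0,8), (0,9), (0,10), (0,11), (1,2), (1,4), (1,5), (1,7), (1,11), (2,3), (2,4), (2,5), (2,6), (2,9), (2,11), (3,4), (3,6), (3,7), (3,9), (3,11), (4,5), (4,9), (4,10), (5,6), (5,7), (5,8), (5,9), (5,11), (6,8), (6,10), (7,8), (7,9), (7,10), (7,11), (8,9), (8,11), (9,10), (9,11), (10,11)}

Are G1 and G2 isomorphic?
No, not isomorphic

The graphs are NOT isomorphic.

Degrees in G1: deg(0)=5, deg(1)=6, deg(2)=8, deg(3)=5, deg(4)=5, deg(5)=8, deg(6)=7, deg(7)=5, deg(8)=8, deg(9)=5, deg(10)=3, deg(11)=3.
Sorted degree sequence of G1: [8, 8, 8, 7, 6, 5, 5, 5, 5, 5, 3, 3].
Degrees in G2: deg(0)=7, deg(1)=6, deg(2)=8, deg(3)=6, deg(4)=7, deg(5)=8, deg(6)=5, deg(7)=7, deg(8)=6, deg(9)=9, deg(10)=6, deg(11)=9.
Sorted degree sequence of G2: [9, 9, 8, 8, 7, 7, 7, 6, 6, 6, 6, 5].
The (sorted) degree sequence is an isomorphism invariant, so since G1 and G2 have different degree sequences they cannot be isomorphic.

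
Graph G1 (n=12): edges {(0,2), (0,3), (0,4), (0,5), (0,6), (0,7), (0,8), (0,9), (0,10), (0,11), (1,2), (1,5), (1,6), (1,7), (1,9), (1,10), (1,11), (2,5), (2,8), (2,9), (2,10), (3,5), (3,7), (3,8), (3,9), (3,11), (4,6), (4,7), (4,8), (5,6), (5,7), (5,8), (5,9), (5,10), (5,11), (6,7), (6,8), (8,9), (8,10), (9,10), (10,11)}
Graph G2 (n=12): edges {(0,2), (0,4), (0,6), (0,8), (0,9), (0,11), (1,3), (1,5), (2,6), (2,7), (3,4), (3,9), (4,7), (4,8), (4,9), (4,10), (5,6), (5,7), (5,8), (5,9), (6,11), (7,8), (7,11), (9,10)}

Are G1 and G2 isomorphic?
No, not isomorphic

The graphs are NOT isomorphic.

Counting triangles (3-cliques): G1 has 55, G2 has 8.
Triangle count is an isomorphism invariant, so differing triangle counts rule out isomorphism.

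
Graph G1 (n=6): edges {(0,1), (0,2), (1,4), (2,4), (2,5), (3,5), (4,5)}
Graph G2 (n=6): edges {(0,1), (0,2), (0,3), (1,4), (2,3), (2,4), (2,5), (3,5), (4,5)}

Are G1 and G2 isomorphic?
No, not isomorphic

The graphs are NOT isomorphic.

Counting edges: G1 has 7 edge(s); G2 has 9 edge(s).
Edge count is an isomorphism invariant (a bijection on vertices induces a bijection on edges), so differing edge counts rule out isomorphism.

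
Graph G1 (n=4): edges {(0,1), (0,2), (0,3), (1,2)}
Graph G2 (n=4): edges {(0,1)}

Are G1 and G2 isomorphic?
No, not isomorphic

The graphs are NOT isomorphic.

Degrees in G1: deg(0)=3, deg(1)=2, deg(2)=2, deg(3)=1.
Sorted degree sequence of G1: [3, 2, 2, 1].
Degrees in G2: deg(0)=1, deg(1)=1, deg(2)=0, deg(3)=0.
Sorted degree sequence of G2: [1, 1, 0, 0].
The (sorted) degree sequence is an isomorphism invariant, so since G1 and G2 have different degree sequences they cannot be isomorphic.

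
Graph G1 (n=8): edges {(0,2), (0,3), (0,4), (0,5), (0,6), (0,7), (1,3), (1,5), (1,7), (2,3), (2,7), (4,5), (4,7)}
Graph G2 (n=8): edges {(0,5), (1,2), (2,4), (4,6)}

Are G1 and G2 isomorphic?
No, not isomorphic

The graphs are NOT isomorphic.

Connected components of G1: 1 component(s) with vertex sets [[0, 1, 2, 3, 4, 5, 6, 7]], sizes [8].
Connected components of G2: 4 component(s) with vertex sets [[3], [7], [0, 5], [1, 2, 4, 6]], sizes [1, 1, 2, 4].
The number of connected components (and the multiset of component sizes) is an isomorphism invariant — an isomorphism maps each component of G1 bijectively onto a component of G2. Since G1 has 1 component(s) and G2 has 4, they cannot be isomorphic.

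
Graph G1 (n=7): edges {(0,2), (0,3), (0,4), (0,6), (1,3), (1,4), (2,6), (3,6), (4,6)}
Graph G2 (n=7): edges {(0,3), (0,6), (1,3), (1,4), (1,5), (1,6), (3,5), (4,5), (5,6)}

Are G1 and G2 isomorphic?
Yes, isomorphic

The graphs are isomorphic.
One valid mapping φ: V(G1) → V(G2): 0→1, 1→0, 2→4, 3→3, 4→6, 5→2, 6→5

Verify φ preserves adjacency — for each edge of G1, its image is an edge of G2:
  (0,2) → (φ(0),φ(2)) = (1,4) ∈ E(G2) ✓
  (0,3) → (φ(0),φ(3)) = (1,3) ∈ E(G2) ✓
  (0,4) → (φ(0),φ(4)) = (1,6) ∈ E(G2) ✓
  (0,6) → (φ(0),φ(6)) = (1,5) ∈ E(G2) ✓
  (1,3) → (φ(1),φ(3)) = (0,3) ∈ E(G2) ✓
  (1,4) → (φ(1),φ(4)) = (0,6) ∈ E(G2) ✓
  (2,6) → (φ(2),φ(6)) = (4,5) ∈ E(G2) ✓
  (3,6) → (φ(3),φ(6)) = (3,5) ∈ E(G2) ✓
  (4,6) → (φ(4),φ(6)) = (5,6) ∈ E(G2) ✓
All 9 edges of G1 map to edges of G2, and |E(G1)| = |E(G2)| = 9, so φ is a bijection on edges as well as vertices. Hence G1 ≅ G2.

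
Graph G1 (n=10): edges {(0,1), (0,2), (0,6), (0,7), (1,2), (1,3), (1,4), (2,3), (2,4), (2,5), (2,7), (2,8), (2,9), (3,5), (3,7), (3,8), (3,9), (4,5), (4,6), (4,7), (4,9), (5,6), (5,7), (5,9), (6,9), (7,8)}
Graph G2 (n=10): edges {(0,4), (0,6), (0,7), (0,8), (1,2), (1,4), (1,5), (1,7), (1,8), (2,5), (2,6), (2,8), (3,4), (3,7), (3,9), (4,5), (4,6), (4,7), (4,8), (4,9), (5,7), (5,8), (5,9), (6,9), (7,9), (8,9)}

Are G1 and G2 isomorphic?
Yes, isomorphic

The graphs are isomorphic.
One valid mapping φ: V(G1) → V(G2): 0→6, 1→0, 2→4, 3→7, 4→8, 5→5, 6→2, 7→9, 8→3, 9→1

Verify φ preserves adjacency — for each edge of G1, its image is an edge of G2:
  (0,1) → (φ(0),φ(1)) = (0,6) ∈ E(G2) ✓
  (0,2) → (φ(0),φ(2)) = (4,6) ∈ E(G2) ✓
  (0,6) → (φ(0),φ(6)) = (2,6) ∈ E(G2) ✓
  (0,7) → (φ(0),φ(7)) = (6,9) ∈ E(G2) ✓
  (1,2) → (φ(1),φ(2)) = (0,4) ∈ E(G2) ✓
  (1,3) → (φ(1),φ(3)) = (0,7) ∈ E(G2) ✓
  (1,4) → (φ(1),φ(4)) = (0,8) ∈ E(G2) ✓
  (2,3) → (φ(2),φ(3)) = (4,7) ∈ E(G2) ✓
  (2,4) → (φ(2),φ(4)) = (4,8) ∈ E(G2) ✓
  (2,5) → (φ(2),φ(5)) = (4,5) ∈ E(G2) ✓
  (2,7) → (φ(2),φ(7)) = (4,9) ∈ E(G2) ✓
  (2,8) → (φ(2),φ(8)) = (3,4) ∈ E(G2) ✓
  (2,9) → (φ(2),φ(9)) = (1,4) ∈ E(G2) ✓
  (3,5) → (φ(3),φ(5)) = (5,7) ∈ E(G2) ✓
  (3,7) → (φ(3),φ(7)) = (7,9) ∈ E(G2) ✓
  (3,8) → (φ(3),φ(8)) = (3,7) ∈ E(G2) ✓
  (3,9) → (φ(3),φ(9)) = (1,7) ∈ E(G2) ✓
  (4,5) → (φ(4),φ(5)) = (5,8) ∈ E(G2) ✓
  (4,6) → (φ(4),φ(6)) = (2,8) ∈ E(G2) ✓
  (4,7) → (φ(4),φ(7)) = (8,9) ∈ E(G2) ✓
  (4,9) → (φ(4),φ(9)) = (1,8) ∈ E(G2) ✓
  (5,6) → (φ(5),φ(6)) = (2,5) ∈ E(G2) ✓
  (5,7) → (φ(5),φ(7)) = (5,9) ∈ E(G2) ✓
  (5,9) → (φ(5),φ(9)) = (1,5) ∈ E(G2) ✓
  (6,9) → (φ(6),φ(9)) = (1,2) ∈ E(G2) ✓
  (7,8) → (φ(7),φ(8)) = (3,9) ∈ E(G2) ✓
All 26 edges of G1 map to edges of G2, and |E(G1)| = |E(G2)| = 26, so φ is a bijection on edges as well as vertices. Hence G1 ≅ G2.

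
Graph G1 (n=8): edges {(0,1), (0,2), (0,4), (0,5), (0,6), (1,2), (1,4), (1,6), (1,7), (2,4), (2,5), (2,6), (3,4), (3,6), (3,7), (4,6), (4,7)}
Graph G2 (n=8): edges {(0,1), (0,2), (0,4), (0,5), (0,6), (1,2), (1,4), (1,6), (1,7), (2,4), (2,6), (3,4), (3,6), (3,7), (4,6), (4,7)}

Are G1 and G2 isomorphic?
No, not isomorphic

The graphs are NOT isomorphic.

Counting edges: G1 has 17 edge(s); G2 has 16 edge(s).
Edge count is an isomorphism invariant (a bijection on vertices induces a bijection on edges), so differing edge counts rule out isomorphism.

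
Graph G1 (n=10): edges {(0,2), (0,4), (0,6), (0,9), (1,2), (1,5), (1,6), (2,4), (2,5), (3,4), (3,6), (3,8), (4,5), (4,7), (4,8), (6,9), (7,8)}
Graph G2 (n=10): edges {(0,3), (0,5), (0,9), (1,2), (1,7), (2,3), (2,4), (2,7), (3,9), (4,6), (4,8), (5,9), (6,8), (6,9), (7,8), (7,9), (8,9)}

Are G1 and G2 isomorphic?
Yes, isomorphic

The graphs are isomorphic.
One valid mapping φ: V(G1) → V(G2): 0→7, 1→4, 2→8, 3→3, 4→9, 5→6, 6→2, 7→5, 8→0, 9→1

Verify φ preserves adjacency — for each edge of G1, its image is an edge of G2:
  (0,2) → (φ(0),φ(2)) = (7,8) ∈ E(G2) ✓
  (0,4) → (φ(0),φ(4)) = (7,9) ∈ E(G2) ✓
  (0,6) → (φ(0),φ(6)) = (2,7) ∈ E(G2) ✓
  (0,9) → (φ(0),φ(9)) = (1,7) ∈ E(G2) ✓
  (1,2) → (φ(1),φ(2)) = (4,8) ∈ E(G2) ✓
  (1,5) → (φ(1),φ(5)) = (4,6) ∈ E(G2) ✓
  (1,6) → (φ(1),φ(6)) = (2,4) ∈ E(G2) ✓
  (2,4) → (φ(2),φ(4)) = (8,9) ∈ E(G2) ✓
  (2,5) → (φ(2),φ(5)) = (6,8) ∈ E(G2) ✓
  (3,4) → (φ(3),φ(4)) = (3,9) ∈ E(G2) ✓
  (3,6) → (φ(3),φ(6)) = (2,3) ∈ E(G2) ✓
  (3,8) → (φ(3),φ(8)) = (0,3) ∈ E(G2) ✓
  (4,5) → (φ(4),φ(5)) = (6,9) ∈ E(G2) ✓
  (4,7) → (φ(4),φ(7)) = (5,9) ∈ E(G2) ✓
  (4,8) → (φ(4),φ(8)) = (0,9) ∈ E(G2) ✓
  (6,9) → (φ(6),φ(9)) = (1,2) ∈ E(G2) ✓
  (7,8) → (φ(7),φ(8)) = (0,5) ∈ E(G2) ✓
All 17 edges of G1 map to edges of G2, and |E(G1)| = |E(G2)| = 17, so φ is a bijection on edges as well as vertices. Hence G1 ≅ G2.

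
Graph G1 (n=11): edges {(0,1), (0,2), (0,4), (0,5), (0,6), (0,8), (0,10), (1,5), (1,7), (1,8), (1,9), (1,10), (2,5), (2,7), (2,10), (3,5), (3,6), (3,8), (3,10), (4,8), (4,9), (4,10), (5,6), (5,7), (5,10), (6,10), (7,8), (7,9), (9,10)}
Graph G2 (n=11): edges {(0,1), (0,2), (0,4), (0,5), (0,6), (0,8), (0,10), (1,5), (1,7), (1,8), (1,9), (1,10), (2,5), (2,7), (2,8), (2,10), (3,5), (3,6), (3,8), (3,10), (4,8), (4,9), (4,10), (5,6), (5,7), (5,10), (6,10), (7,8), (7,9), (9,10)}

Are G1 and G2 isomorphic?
No, not isomorphic

The graphs are NOT isomorphic.

Counting edges: G1 has 29 edge(s); G2 has 30 edge(s).
Edge count is an isomorphism invariant (a bijection on vertices induces a bijection on edges), so differing edge counts rule out isomorphism.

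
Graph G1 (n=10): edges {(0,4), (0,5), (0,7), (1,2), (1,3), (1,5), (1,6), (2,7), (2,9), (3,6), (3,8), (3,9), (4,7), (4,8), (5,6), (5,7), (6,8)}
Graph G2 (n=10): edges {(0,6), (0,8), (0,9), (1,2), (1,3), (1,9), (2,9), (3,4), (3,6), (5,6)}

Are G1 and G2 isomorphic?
No, not isomorphic

The graphs are NOT isomorphic.

Connected components of G1: 1 component(s) with vertex sets [[0, 1, 2, 3, 4, 5, 6, 7, 8, 9]], sizes [10].
Connected components of G2: 2 component(s) with vertex sets [[7], [0, 1, 2, 3, 4, 5, 6, 8, 9]], sizes [1, 9].
The number of connected components (and the multiset of component sizes) is an isomorphism invariant — an isomorphism maps each component of G1 bijectively onto a component of G2. Since G1 has 1 component(s) and G2 has 2, they cannot be isomorphic.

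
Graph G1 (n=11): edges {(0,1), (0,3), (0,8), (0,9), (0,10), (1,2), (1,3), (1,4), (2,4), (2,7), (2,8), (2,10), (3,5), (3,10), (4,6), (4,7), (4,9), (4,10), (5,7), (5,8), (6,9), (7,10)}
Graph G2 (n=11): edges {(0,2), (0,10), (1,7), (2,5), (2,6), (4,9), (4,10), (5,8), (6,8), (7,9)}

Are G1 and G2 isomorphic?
No, not isomorphic

The graphs are NOT isomorphic.

Connected components of G1: 1 component(s) with vertex sets [[0, 1, 2, 3, 4, 5, 6, 7, 8, 9, 10]], sizes [11].
Connected components of G2: 2 component(s) with vertex sets [[3], [0, 1, 2, 4, 5, 6, 7, 8, 9, 10]], sizes [1, 10].
The number of connected components (and the multiset of component sizes) is an isomorphism invariant — an isomorphism maps each component of G1 bijectively onto a component of G2. Since G1 has 1 component(s) and G2 has 2, they cannot be isomorphic.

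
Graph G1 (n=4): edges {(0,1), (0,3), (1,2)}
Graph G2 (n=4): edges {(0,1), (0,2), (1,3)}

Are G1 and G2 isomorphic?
Yes, isomorphic

The graphs are isomorphic.
One valid mapping φ: V(G1) → V(G2): 0→0, 1→1, 2→3, 3→2

Verify φ preserves adjacency — for each edge of G1, its image is an edge of G2:
  (0,1) → (φ(0),φ(1)) = (0,1) ∈ E(G2) ✓
  (0,3) → (φ(0),φ(3)) = (0,2) ∈ E(G2) ✓
  (1,2) → (φ(1),φ(2)) = (1,3) ∈ E(G2) ✓
All 3 edges of G1 map to edges of G2, and |E(G1)| = |E(G2)| = 3, so φ is a bijection on edges as well as vertices. Hence G1 ≅ G2.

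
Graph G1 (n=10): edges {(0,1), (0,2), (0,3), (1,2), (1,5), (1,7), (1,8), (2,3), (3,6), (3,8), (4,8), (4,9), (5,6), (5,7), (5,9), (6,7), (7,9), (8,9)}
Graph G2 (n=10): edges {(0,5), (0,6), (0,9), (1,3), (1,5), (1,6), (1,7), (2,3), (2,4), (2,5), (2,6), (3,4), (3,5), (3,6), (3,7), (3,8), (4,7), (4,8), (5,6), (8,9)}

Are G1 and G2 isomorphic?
No, not isomorphic

The graphs are NOT isomorphic.

Counting triangles (3-cliques): G1 has 6, G2 has 12.
Triangle count is an isomorphism invariant, so differing triangle counts rule out isomorphism.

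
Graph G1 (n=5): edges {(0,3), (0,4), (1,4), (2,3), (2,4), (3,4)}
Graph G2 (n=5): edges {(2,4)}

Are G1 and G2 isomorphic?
No, not isomorphic

The graphs are NOT isomorphic.

Connected components of G1: 1 component(s) with vertex sets [[0, 1, 2, 3, 4]], sizes [5].
Connected components of G2: 4 component(s) with vertex sets [[0], [1], [3], [2, 4]], sizes [1, 1, 1, 2].
The number of connected components (and the multiset of component sizes) is an isomorphism invariant — an isomorphism maps each component of G1 bijectively onto a component of G2. Since G1 has 1 component(s) and G2 has 4, they cannot be isomorphic.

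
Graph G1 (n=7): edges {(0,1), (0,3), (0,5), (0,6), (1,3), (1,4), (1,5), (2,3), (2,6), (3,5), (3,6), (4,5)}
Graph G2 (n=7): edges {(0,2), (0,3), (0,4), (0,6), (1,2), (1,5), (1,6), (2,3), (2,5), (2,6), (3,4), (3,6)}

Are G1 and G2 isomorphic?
Yes, isomorphic

The graphs are isomorphic.
One valid mapping φ: V(G1) → V(G2): 0→6, 1→3, 2→5, 3→2, 4→4, 5→0, 6→1

Verify φ preserves adjacency — for each edge of G1, its image is an edge of G2:
  (0,1) → (φ(0),φ(1)) = (3,6) ∈ E(G2) ✓
  (0,3) → (φ(0),φ(3)) = (2,6) ∈ E(G2) ✓
  (0,5) → (φ(0),φ(5)) = (0,6) ∈ E(G2) ✓
  (0,6) → (φ(0),φ(6)) = (1,6) ∈ E(G2) ✓
  (1,3) → (φ(1),φ(3)) = (2,3) ∈ E(G2) ✓
  (1,4) → (φ(1),φ(4)) = (3,4) ∈ E(G2) ✓
  (1,5) → (φ(1),φ(5)) = (0,3) ∈ E(G2) ✓
  (2,3) → (φ(2),φ(3)) = (2,5) ∈ E(G2) ✓
  (2,6) → (φ(2),φ(6)) = (1,5) ∈ E(G2) ✓
  (3,5) → (φ(3),φ(5)) = (0,2) ∈ E(G2) ✓
  (3,6) → (φ(3),φ(6)) = (1,2) ∈ E(G2) ✓
  (4,5) → (φ(4),φ(5)) = (0,4) ∈ E(G2) ✓
All 12 edges of G1 map to edges of G2, and |E(G1)| = |E(G2)| = 12, so φ is a bijection on edges as well as vertices. Hence G1 ≅ G2.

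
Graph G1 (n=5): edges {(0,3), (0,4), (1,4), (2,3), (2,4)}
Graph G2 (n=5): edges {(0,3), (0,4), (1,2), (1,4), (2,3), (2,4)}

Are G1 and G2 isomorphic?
No, not isomorphic

The graphs are NOT isomorphic.

Counting edges: G1 has 5 edge(s); G2 has 6 edge(s).
Edge count is an isomorphism invariant (a bijection on vertices induces a bijection on edges), so differing edge counts rule out isomorphism.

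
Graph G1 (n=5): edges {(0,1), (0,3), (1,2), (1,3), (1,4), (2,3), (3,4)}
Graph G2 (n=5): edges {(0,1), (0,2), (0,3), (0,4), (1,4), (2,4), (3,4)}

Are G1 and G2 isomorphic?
Yes, isomorphic

The graphs are isomorphic.
One valid mapping φ: V(G1) → V(G2): 0→3, 1→4, 2→2, 3→0, 4→1

Verify φ preserves adjacency — for each edge of G1, its image is an edge of G2:
  (0,1) → (φ(0),φ(1)) = (3,4) ∈ E(G2) ✓
  (0,3) → (φ(0),φ(3)) = (0,3) ∈ E(G2) ✓
  (1,2) → (φ(1),φ(2)) = (2,4) ∈ E(G2) ✓
  (1,3) → (φ(1),φ(3)) = (0,4) ∈ E(G2) ✓
  (1,4) → (φ(1),φ(4)) = (1,4) ∈ E(G2) ✓
  (2,3) → (φ(2),φ(3)) = (0,2) ∈ E(G2) ✓
  (3,4) → (φ(3),φ(4)) = (0,1) ∈ E(G2) ✓
All 7 edges of G1 map to edges of G2, and |E(G1)| = |E(G2)| = 7, so φ is a bijection on edges as well as vertices. Hence G1 ≅ G2.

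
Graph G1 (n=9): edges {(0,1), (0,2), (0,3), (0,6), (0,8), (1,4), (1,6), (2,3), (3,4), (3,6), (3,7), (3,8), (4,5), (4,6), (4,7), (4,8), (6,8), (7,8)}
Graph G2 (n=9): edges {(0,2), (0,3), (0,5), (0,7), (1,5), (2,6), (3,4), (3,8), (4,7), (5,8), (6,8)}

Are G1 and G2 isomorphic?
No, not isomorphic

The graphs are NOT isomorphic.

Degrees in G1: deg(0)=5, deg(1)=3, deg(2)=2, deg(3)=6, deg(4)=6, deg(5)=1, deg(6)=5, deg(7)=3, deg(8)=5.
Sorted degree sequence of G1: [6, 6, 5, 5, 5, 3, 3, 2, 1].
Degrees in G2: deg(0)=4, deg(1)=1, deg(2)=2, deg(3)=3, deg(4)=2, deg(5)=3, deg(6)=2, deg(7)=2, deg(8)=3.
Sorted degree sequence of G2: [4, 3, 3, 3, 2, 2, 2, 2, 1].
The (sorted) degree sequence is an isomorphism invariant, so since G1 and G2 have different degree sequences they cannot be isomorphic.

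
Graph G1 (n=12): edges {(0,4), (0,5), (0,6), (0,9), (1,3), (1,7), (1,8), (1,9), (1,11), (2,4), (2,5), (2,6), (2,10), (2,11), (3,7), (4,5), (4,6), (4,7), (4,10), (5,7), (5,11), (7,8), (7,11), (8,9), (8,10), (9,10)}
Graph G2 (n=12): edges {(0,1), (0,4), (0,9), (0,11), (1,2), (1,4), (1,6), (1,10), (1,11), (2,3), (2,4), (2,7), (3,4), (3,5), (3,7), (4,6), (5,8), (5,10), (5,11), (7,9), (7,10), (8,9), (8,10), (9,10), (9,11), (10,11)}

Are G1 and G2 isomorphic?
Yes, isomorphic

The graphs are isomorphic.
One valid mapping φ: V(G1) → V(G2): 0→5, 1→4, 2→9, 3→6, 4→10, 5→11, 6→8, 7→1, 8→2, 9→3, 10→7, 11→0

Verify φ preserves adjacency — for each edge of G1, its image is an edge of G2:
  (0,4) → (φ(0),φ(4)) = (5,10) ∈ E(G2) ✓
  (0,5) → (φ(0),φ(5)) = (5,11) ∈ E(G2) ✓
  (0,6) → (φ(0),φ(6)) = (5,8) ∈ E(G2) ✓
  (0,9) → (φ(0),φ(9)) = (3,5) ∈ E(G2) ✓
  (1,3) → (φ(1),φ(3)) = (4,6) ∈ E(G2) ✓
  (1,7) → (φ(1),φ(7)) = (1,4) ∈ E(G2) ✓
  (1,8) → (φ(1),φ(8)) = (2,4) ∈ E(G2) ✓
  (1,9) → (φ(1),φ(9)) = (3,4) ∈ E(G2) ✓
  (1,11) → (φ(1),φ(11)) = (0,4) ∈ E(G2) ✓
  (2,4) → (φ(2),φ(4)) = (9,10) ∈ E(G2) ✓
  (2,5) → (φ(2),φ(5)) = (9,11) ∈ E(G2) ✓
  (2,6) → (φ(2),φ(6)) = (8,9) ∈ E(G2) ✓
  (2,10) → (φ(2),φ(10)) = (7,9) ∈ E(G2) ✓
  (2,11) → (φ(2),φ(11)) = (0,9) ∈ E(G2) ✓
  (3,7) → (φ(3),φ(7)) = (1,6) ∈ E(G2) ✓
  (4,5) → (φ(4),φ(5)) = (10,11) ∈ E(G2) ✓
  (4,6) → (φ(4),φ(6)) = (8,10) ∈ E(G2) ✓
  (4,7) → (φ(4),φ(7)) = (1,10) ∈ E(G2) ✓
  (4,10) → (φ(4),φ(10)) = (7,10) ∈ E(G2) ✓
  (5,7) → (φ(5),φ(7)) = (1,11) ∈ E(G2) ✓
  (5,11) → (φ(5),φ(11)) = (0,11) ∈ E(G2) ✓
  (7,8) → (φ(7),φ(8)) = (1,2) ∈ E(G2) ✓
  (7,11) → (φ(7),φ(11)) = (0,1) ∈ E(G2) ✓
  (8,9) → (φ(8),φ(9)) = (2,3) ∈ E(G2) ✓
  (8,10) → (φ(8),φ(10)) = (2,7) ∈ E(G2) ✓
  (9,10) → (φ(9),φ(10)) = (3,7) ∈ E(G2) ✓
All 26 edges of G1 map to edges of G2, and |E(G1)| = |E(G2)| = 26, so φ is a bijection on edges as well as vertices. Hence G1 ≅ G2.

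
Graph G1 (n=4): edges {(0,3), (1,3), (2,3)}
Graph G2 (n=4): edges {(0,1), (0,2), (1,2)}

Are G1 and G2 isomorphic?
No, not isomorphic

The graphs are NOT isomorphic.

Degrees in G1: deg(0)=1, deg(1)=1, deg(2)=1, deg(3)=3.
Sorted degree sequence of G1: [3, 1, 1, 1].
Degrees in G2: deg(0)=2, deg(1)=2, deg(2)=2, deg(3)=0.
Sorted degree sequence of G2: [2, 2, 2, 0].
The (sorted) degree sequence is an isomorphism invariant, so since G1 and G2 have different degree sequences they cannot be isomorphic.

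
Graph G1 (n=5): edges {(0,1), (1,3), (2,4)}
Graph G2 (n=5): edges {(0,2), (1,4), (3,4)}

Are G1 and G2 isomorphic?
Yes, isomorphic

The graphs are isomorphic.
One valid mapping φ: V(G1) → V(G2): 0→3, 1→4, 2→2, 3→1, 4→0

Verify φ preserves adjacency — for each edge of G1, its image is an edge of G2:
  (0,1) → (φ(0),φ(1)) = (3,4) ∈ E(G2) ✓
  (1,3) → (φ(1),φ(3)) = (1,4) ∈ E(G2) ✓
  (2,4) → (φ(2),φ(4)) = (0,2) ∈ E(G2) ✓
All 3 edges of G1 map to edges of G2, and |E(G1)| = |E(G2)| = 3, so φ is a bijection on edges as well as vertices. Hence G1 ≅ G2.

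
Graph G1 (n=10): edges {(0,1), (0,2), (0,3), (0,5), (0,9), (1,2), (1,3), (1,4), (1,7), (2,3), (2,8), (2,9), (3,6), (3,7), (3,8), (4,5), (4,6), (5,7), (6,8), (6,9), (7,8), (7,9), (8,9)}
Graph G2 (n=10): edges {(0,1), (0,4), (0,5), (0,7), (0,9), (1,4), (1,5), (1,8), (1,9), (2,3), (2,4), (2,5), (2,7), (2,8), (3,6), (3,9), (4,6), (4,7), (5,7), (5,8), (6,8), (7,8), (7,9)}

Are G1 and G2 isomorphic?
Yes, isomorphic

The graphs are isomorphic.
One valid mapping φ: V(G1) → V(G2): 0→8, 1→2, 2→5, 3→7, 4→3, 5→6, 6→9, 7→4, 8→0, 9→1

Verify φ preserves adjacency — for each edge of G1, its image is an edge of G2:
  (0,1) → (φ(0),φ(1)) = (2,8) ∈ E(G2) ✓
  (0,2) → (φ(0),φ(2)) = (5,8) ∈ E(G2) ✓
  (0,3) → (φ(0),φ(3)) = (7,8) ∈ E(G2) ✓
  (0,5) → (φ(0),φ(5)) = (6,8) ∈ E(G2) ✓
  (0,9) → (φ(0),φ(9)) = (1,8) ∈ E(G2) ✓
  (1,2) → (φ(1),φ(2)) = (2,5) ∈ E(G2) ✓
  (1,3) → (φ(1),φ(3)) = (2,7) ∈ E(G2) ✓
  (1,4) → (φ(1),φ(4)) = (2,3) ∈ E(G2) ✓
  (1,7) → (φ(1),φ(7)) = (2,4) ∈ E(G2) ✓
  (2,3) → (φ(2),φ(3)) = (5,7) ∈ E(G2) ✓
  (2,8) → (φ(2),φ(8)) = (0,5) ∈ E(G2) ✓
  (2,9) → (φ(2),φ(9)) = (1,5) ∈ E(G2) ✓
  (3,6) → (φ(3),φ(6)) = (7,9) ∈ E(G2) ✓
  (3,7) → (φ(3),φ(7)) = (4,7) ∈ E(G2) ✓
  (3,8) → (φ(3),φ(8)) = (0,7) ∈ E(G2) ✓
  (4,5) → (φ(4),φ(5)) = (3,6) ∈ E(G2) ✓
  (4,6) → (φ(4),φ(6)) = (3,9) ∈ E(G2) ✓
  (5,7) → (φ(5),φ(7)) = (4,6) ∈ E(G2) ✓
  (6,8) → (φ(6),φ(8)) = (0,9) ∈ E(G2) ✓
  (6,9) → (φ(6),φ(9)) = (1,9) ∈ E(G2) ✓
  (7,8) → (φ(7),φ(8)) = (0,4) ∈ E(G2) ✓
  (7,9) → (φ(7),φ(9)) = (1,4) ∈ E(G2) ✓
  (8,9) → (φ(8),φ(9)) = (0,1) ∈ E(G2) ✓
All 23 edges of G1 map to edges of G2, and |E(G1)| = |E(G2)| = 23, so φ is a bijection on edges as well as vertices. Hence G1 ≅ G2.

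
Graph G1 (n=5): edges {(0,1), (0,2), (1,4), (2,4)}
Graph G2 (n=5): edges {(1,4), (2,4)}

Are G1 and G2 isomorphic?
No, not isomorphic

The graphs are NOT isomorphic.

Connected components of G1: 2 component(s) with vertex sets [[3], [0, 1, 2, 4]], sizes [1, 4].
Connected components of G2: 3 component(s) with vertex sets [[0], [3], [1, 2, 4]], sizes [1, 1, 3].
The number of connected components (and the multiset of component sizes) is an isomorphism invariant — an isomorphism maps each component of G1 bijectively onto a component of G2. Since G1 has 2 component(s) and G2 has 3, they cannot be isomorphic.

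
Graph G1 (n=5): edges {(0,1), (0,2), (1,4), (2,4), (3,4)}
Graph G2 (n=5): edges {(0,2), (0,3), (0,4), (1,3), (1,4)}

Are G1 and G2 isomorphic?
Yes, isomorphic

The graphs are isomorphic.
One valid mapping φ: V(G1) → V(G2): 0→1, 1→4, 2→3, 3→2, 4→0

Verify φ preserves adjacency — for each edge of G1, its image is an edge of G2:
  (0,1) → (φ(0),φ(1)) = (1,4) ∈ E(G2) ✓
  (0,2) → (φ(0),φ(2)) = (1,3) ∈ E(G2) ✓
  (1,4) → (φ(1),φ(4)) = (0,4) ∈ E(G2) ✓
  (2,4) → (φ(2),φ(4)) = (0,3) ∈ E(G2) ✓
  (3,4) → (φ(3),φ(4)) = (0,2) ∈ E(G2) ✓
All 5 edges of G1 map to edges of G2, and |E(G1)| = |E(G2)| = 5, so φ is a bijection on edges as well as vertices. Hence G1 ≅ G2.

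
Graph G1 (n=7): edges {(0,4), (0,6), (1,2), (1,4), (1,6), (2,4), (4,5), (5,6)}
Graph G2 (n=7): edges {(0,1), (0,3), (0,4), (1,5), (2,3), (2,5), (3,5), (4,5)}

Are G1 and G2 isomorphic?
Yes, isomorphic

The graphs are isomorphic.
One valid mapping φ: V(G1) → V(G2): 0→1, 1→3, 2→2, 3→6, 4→5, 5→4, 6→0

Verify φ preserves adjacency — for each edge of G1, its image is an edge of G2:
  (0,4) → (φ(0),φ(4)) = (1,5) ∈ E(G2) ✓
  (0,6) → (φ(0),φ(6)) = (0,1) ∈ E(G2) ✓
  (1,2) → (φ(1),φ(2)) = (2,3) ∈ E(G2) ✓
  (1,4) → (φ(1),φ(4)) = (3,5) ∈ E(G2) ✓
  (1,6) → (φ(1),φ(6)) = (0,3) ∈ E(G2) ✓
  (2,4) → (φ(2),φ(4)) = (2,5) ∈ E(G2) ✓
  (4,5) → (φ(4),φ(5)) = (4,5) ∈ E(G2) ✓
  (5,6) → (φ(5),φ(6)) = (0,4) ∈ E(G2) ✓
All 8 edges of G1 map to edges of G2, and |E(G1)| = |E(G2)| = 8, so φ is a bijection on edges as well as vertices. Hence G1 ≅ G2.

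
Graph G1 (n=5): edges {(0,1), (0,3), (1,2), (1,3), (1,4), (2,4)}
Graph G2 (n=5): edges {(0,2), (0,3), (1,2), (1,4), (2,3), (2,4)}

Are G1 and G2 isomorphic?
Yes, isomorphic

The graphs are isomorphic.
One valid mapping φ: V(G1) → V(G2): 0→3, 1→2, 2→1, 3→0, 4→4

Verify φ preserves adjacency — for each edge of G1, its image is an edge of G2:
  (0,1) → (φ(0),φ(1)) = (2,3) ∈ E(G2) ✓
  (0,3) → (φ(0),φ(3)) = (0,3) ∈ E(G2) ✓
  (1,2) → (φ(1),φ(2)) = (1,2) ∈ E(G2) ✓
  (1,3) → (φ(1),φ(3)) = (0,2) ∈ E(G2) ✓
  (1,4) → (φ(1),φ(4)) = (2,4) ∈ E(G2) ✓
  (2,4) → (φ(2),φ(4)) = (1,4) ∈ E(G2) ✓
All 6 edges of G1 map to edges of G2, and |E(G1)| = |E(G2)| = 6, so φ is a bijection on edges as well as vertices. Hence G1 ≅ G2.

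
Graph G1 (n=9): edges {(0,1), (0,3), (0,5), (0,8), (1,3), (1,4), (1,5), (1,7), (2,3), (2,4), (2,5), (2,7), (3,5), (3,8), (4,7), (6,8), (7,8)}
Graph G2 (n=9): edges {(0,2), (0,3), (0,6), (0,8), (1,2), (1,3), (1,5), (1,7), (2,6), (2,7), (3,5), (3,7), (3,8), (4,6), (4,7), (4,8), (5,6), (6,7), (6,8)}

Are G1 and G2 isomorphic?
No, not isomorphic

The graphs are NOT isomorphic.

Degrees in G1: deg(0)=4, deg(1)=5, deg(2)=4, deg(3)=5, deg(4)=3, deg(5)=4, deg(6)=1, deg(7)=4, deg(8)=4.
Sorted degree sequence of G1: [5, 5, 4, 4, 4, 4, 4, 3, 1].
Degrees in G2: deg(0)=4, deg(1)=4, deg(2)=4, deg(3)=5, deg(4)=3, deg(5)=3, deg(6)=6, deg(7)=5, deg(8)=4.
Sorted degree sequence of G2: [6, 5, 5, 4, 4, 4, 4, 3, 3].
The (sorted) degree sequence is an isomorphism invariant, so since G1 and G2 have different degree sequences they cannot be isomorphic.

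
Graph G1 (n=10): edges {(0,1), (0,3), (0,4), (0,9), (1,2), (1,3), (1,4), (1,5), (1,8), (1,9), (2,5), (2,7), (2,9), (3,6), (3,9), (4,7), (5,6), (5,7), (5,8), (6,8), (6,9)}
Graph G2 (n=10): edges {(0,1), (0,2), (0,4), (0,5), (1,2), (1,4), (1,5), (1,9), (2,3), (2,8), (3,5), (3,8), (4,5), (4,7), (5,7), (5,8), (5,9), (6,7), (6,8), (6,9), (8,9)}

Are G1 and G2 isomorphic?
Yes, isomorphic

The graphs are isomorphic.
One valid mapping φ: V(G1) → V(G2): 0→4, 1→5, 2→9, 3→0, 4→7, 5→8, 6→2, 7→6, 8→3, 9→1

Verify φ preserves adjacency — for each edge of G1, its image is an edge of G2:
  (0,1) → (φ(0),φ(1)) = (4,5) ∈ E(G2) ✓
  (0,3) → (φ(0),φ(3)) = (0,4) ∈ E(G2) ✓
  (0,4) → (φ(0),φ(4)) = (4,7) ∈ E(G2) ✓
  (0,9) → (φ(0),φ(9)) = (1,4) ∈ E(G2) ✓
  (1,2) → (φ(1),φ(2)) = (5,9) ∈ E(G2) ✓
  (1,3) → (φ(1),φ(3)) = (0,5) ∈ E(G2) ✓
  (1,4) → (φ(1),φ(4)) = (5,7) ∈ E(G2) ✓
  (1,5) → (φ(1),φ(5)) = (5,8) ∈ E(G2) ✓
  (1,8) → (φ(1),φ(8)) = (3,5) ∈ E(G2) ✓
  (1,9) → (φ(1),φ(9)) = (1,5) ∈ E(G2) ✓
  (2,5) → (φ(2),φ(5)) = (8,9) ∈ E(G2) ✓
  (2,7) → (φ(2),φ(7)) = (6,9) ∈ E(G2) ✓
  (2,9) → (φ(2),φ(9)) = (1,9) ∈ E(G2) ✓
  (3,6) → (φ(3),φ(6)) = (0,2) ∈ E(G2) ✓
  (3,9) → (φ(3),φ(9)) = (0,1) ∈ E(G2) ✓
  (4,7) → (φ(4),φ(7)) = (6,7) ∈ E(G2) ✓
  (5,6) → (φ(5),φ(6)) = (2,8) ∈ E(G2) ✓
  (5,7) → (φ(5),φ(7)) = (6,8) ∈ E(G2) ✓
  (5,8) → (φ(5),φ(8)) = (3,8) ∈ E(G2) ✓
  (6,8) → (φ(6),φ(8)) = (2,3) ∈ E(G2) ✓
  (6,9) → (φ(6),φ(9)) = (1,2) ∈ E(G2) ✓
All 21 edges of G1 map to edges of G2, and |E(G1)| = |E(G2)| = 21, so φ is a bijection on edges as well as vertices. Hence G1 ≅ G2.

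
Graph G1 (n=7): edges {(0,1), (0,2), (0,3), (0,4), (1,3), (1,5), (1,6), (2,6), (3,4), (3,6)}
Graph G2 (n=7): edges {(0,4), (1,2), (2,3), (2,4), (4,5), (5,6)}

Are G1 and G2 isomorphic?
No, not isomorphic

The graphs are NOT isomorphic.

Counting triangles (3-cliques): G1 has 3, G2 has 0.
Triangle count is an isomorphism invariant, so differing triangle counts rule out isomorphism.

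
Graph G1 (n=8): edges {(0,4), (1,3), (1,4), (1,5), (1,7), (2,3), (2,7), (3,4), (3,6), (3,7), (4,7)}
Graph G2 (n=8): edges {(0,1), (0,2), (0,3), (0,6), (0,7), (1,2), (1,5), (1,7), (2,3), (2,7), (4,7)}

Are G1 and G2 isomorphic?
Yes, isomorphic

The graphs are isomorphic.
One valid mapping φ: V(G1) → V(G2): 0→4, 1→1, 2→3, 3→0, 4→7, 5→5, 6→6, 7→2

Verify φ preserves adjacency — for each edge of G1, its image is an edge of G2:
  (0,4) → (φ(0),φ(4)) = (4,7) ∈ E(G2) ✓
  (1,3) → (φ(1),φ(3)) = (0,1) ∈ E(G2) ✓
  (1,4) → (φ(1),φ(4)) = (1,7) ∈ E(G2) ✓
  (1,5) → (φ(1),φ(5)) = (1,5) ∈ E(G2) ✓
  (1,7) → (φ(1),φ(7)) = (1,2) ∈ E(G2) ✓
  (2,3) → (φ(2),φ(3)) = (0,3) ∈ E(G2) ✓
  (2,7) → (φ(2),φ(7)) = (2,3) ∈ E(G2) ✓
  (3,4) → (φ(3),φ(4)) = (0,7) ∈ E(G2) ✓
  (3,6) → (φ(3),φ(6)) = (0,6) ∈ E(G2) ✓
  (3,7) → (φ(3),φ(7)) = (0,2) ∈ E(G2) ✓
  (4,7) → (φ(4),φ(7)) = (2,7) ∈ E(G2) ✓
All 11 edges of G1 map to edges of G2, and |E(G1)| = |E(G2)| = 11, so φ is a bijection on edges as well as vertices. Hence G1 ≅ G2.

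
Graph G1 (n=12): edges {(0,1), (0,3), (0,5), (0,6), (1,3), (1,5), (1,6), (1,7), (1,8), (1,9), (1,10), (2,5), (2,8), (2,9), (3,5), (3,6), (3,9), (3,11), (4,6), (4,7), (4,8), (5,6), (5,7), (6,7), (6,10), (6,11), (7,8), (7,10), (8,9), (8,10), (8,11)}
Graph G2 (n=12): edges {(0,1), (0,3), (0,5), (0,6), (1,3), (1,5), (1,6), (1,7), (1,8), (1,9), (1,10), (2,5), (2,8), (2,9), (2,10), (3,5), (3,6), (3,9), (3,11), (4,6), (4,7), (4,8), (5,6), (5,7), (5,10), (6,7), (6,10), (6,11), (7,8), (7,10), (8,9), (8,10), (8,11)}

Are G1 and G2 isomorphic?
No, not isomorphic

The graphs are NOT isomorphic.

Counting edges: G1 has 31 edge(s); G2 has 33 edge(s).
Edge count is an isomorphism invariant (a bijection on vertices induces a bijection on edges), so differing edge counts rule out isomorphism.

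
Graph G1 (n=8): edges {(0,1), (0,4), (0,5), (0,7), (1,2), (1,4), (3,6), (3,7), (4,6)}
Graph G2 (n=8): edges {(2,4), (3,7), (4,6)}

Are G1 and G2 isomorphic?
No, not isomorphic

The graphs are NOT isomorphic.

Connected components of G1: 1 component(s) with vertex sets [[0, 1, 2, 3, 4, 5, 6, 7]], sizes [8].
Connected components of G2: 5 component(s) with vertex sets [[0], [1], [5], [3, 7], [2, 4, 6]], sizes [1, 1, 1, 2, 3].
The number of connected components (and the multiset of component sizes) is an isomorphism invariant — an isomorphism maps each component of G1 bijectively onto a component of G2. Since G1 has 1 component(s) and G2 has 5, they cannot be isomorphic.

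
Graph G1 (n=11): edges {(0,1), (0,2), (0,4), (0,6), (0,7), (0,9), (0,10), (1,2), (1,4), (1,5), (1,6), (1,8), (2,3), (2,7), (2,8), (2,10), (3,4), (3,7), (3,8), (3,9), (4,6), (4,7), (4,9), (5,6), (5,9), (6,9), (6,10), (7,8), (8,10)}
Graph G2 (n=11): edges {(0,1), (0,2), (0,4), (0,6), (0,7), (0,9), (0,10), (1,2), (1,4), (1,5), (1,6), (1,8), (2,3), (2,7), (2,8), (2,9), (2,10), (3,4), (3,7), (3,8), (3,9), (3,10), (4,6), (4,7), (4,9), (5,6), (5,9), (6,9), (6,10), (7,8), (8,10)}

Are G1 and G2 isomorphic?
No, not isomorphic

The graphs are NOT isomorphic.

Counting edges: G1 has 29 edge(s); G2 has 31 edge(s).
Edge count is an isomorphism invariant (a bijection on vertices induces a bijection on edges), so differing edge counts rule out isomorphism.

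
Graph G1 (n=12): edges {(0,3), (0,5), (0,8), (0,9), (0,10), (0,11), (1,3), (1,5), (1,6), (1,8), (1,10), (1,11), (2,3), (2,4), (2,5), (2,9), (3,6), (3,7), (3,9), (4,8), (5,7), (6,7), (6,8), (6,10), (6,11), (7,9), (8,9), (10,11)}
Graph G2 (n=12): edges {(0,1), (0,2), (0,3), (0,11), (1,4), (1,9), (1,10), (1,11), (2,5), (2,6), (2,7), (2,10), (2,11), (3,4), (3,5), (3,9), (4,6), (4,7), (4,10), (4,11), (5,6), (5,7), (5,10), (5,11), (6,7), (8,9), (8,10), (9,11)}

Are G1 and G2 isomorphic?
Yes, isomorphic

The graphs are isomorphic.
One valid mapping φ: V(G1) → V(G2): 0→4, 1→5, 2→9, 3→11, 4→8, 5→3, 6→2, 7→0, 8→10, 9→1, 10→7, 11→6

Verify φ preserves adjacency — for each edge of G1, its image is an edge of G2:
  (0,3) → (φ(0),φ(3)) = (4,11) ∈ E(G2) ✓
  (0,5) → (φ(0),φ(5)) = (3,4) ∈ E(G2) ✓
  (0,8) → (φ(0),φ(8)) = (4,10) ∈ E(G2) ✓
  (0,9) → (φ(0),φ(9)) = (1,4) ∈ E(G2) ✓
  (0,10) → (φ(0),φ(10)) = (4,7) ∈ E(G2) ✓
  (0,11) → (φ(0),φ(11)) = (4,6) ∈ E(G2) ✓
  (1,3) → (φ(1),φ(3)) = (5,11) ∈ E(G2) ✓
  (1,5) → (φ(1),φ(5)) = (3,5) ∈ E(G2) ✓
  (1,6) → (φ(1),φ(6)) = (2,5) ∈ E(G2) ✓
  (1,8) → (φ(1),φ(8)) = (5,10) ∈ E(G2) ✓
  (1,10) → (φ(1),φ(10)) = (5,7) ∈ E(G2) ✓
  (1,11) → (φ(1),φ(11)) = (5,6) ∈ E(G2) ✓
  (2,3) → (φ(2),φ(3)) = (9,11) ∈ E(G2) ✓
  (2,4) → (φ(2),φ(4)) = (8,9) ∈ E(G2) ✓
  (2,5) → (φ(2),φ(5)) = (3,9) ∈ E(G2) ✓
  (2,9) → (φ(2),φ(9)) = (1,9) ∈ E(G2) ✓
  (3,6) → (φ(3),φ(6)) = (2,11) ∈ E(G2) ✓
  (3,7) → (φ(3),φ(7)) = (0,11) ∈ E(G2) ✓
  (3,9) → (φ(3),φ(9)) = (1,11) ∈ E(G2) ✓
  (4,8) → (φ(4),φ(8)) = (8,10) ∈ E(G2) ✓
  (5,7) → (φ(5),φ(7)) = (0,3) ∈ E(G2) ✓
  (6,7) → (φ(6),φ(7)) = (0,2) ∈ E(G2) ✓
  (6,8) → (φ(6),φ(8)) = (2,10) ∈ E(G2) ✓
  (6,10) → (φ(6),φ(10)) = (2,7) ∈ E(G2) ✓
  (6,11) → (φ(6),φ(11)) = (2,6) ∈ E(G2) ✓
  (7,9) → (φ(7),φ(9)) = (0,1) ∈ E(G2) ✓
  (8,9) → (φ(8),φ(9)) = (1,10) ∈ E(G2) ✓
  (10,11) → (φ(10),φ(11)) = (6,7) ∈ E(G2) ✓
All 28 edges of G1 map to edges of G2, and |E(G1)| = |E(G2)| = 28, so φ is a bijection on edges as well as vertices. Hence G1 ≅ G2.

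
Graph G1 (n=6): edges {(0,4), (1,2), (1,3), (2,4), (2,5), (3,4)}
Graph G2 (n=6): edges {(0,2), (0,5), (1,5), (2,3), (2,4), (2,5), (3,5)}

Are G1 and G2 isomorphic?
No, not isomorphic

The graphs are NOT isomorphic.

Degrees in G1: deg(0)=1, deg(1)=2, deg(2)=3, deg(3)=2, deg(4)=3, deg(5)=1.
Sorted degree sequence of G1: [3, 3, 2, 2, 1, 1].
Degrees in G2: deg(0)=2, deg(1)=1, deg(2)=4, deg(3)=2, deg(4)=1, deg(5)=4.
Sorted degree sequence of G2: [4, 4, 2, 2, 1, 1].
The (sorted) degree sequence is an isomorphism invariant, so since G1 and G2 have different degree sequences they cannot be isomorphic.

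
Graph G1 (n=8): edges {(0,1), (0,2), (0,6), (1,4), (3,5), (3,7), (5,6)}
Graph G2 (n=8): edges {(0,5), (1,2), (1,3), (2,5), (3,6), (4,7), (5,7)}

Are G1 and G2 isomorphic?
Yes, isomorphic

The graphs are isomorphic.
One valid mapping φ: V(G1) → V(G2): 0→5, 1→7, 2→0, 3→3, 4→4, 5→1, 6→2, 7→6

Verify φ preserves adjacency — for each edge of G1, its image is an edge of G2:
  (0,1) → (φ(0),φ(1)) = (5,7) ∈ E(G2) ✓
  (0,2) → (φ(0),φ(2)) = (0,5) ∈ E(G2) ✓
  (0,6) → (φ(0),φ(6)) = (2,5) ∈ E(G2) ✓
  (1,4) → (φ(1),φ(4)) = (4,7) ∈ E(G2) ✓
  (3,5) → (φ(3),φ(5)) = (1,3) ∈ E(G2) ✓
  (3,7) → (φ(3),φ(7)) = (3,6) ∈ E(G2) ✓
  (5,6) → (φ(5),φ(6)) = (1,2) ∈ E(G2) ✓
All 7 edges of G1 map to edges of G2, and |E(G1)| = |E(G2)| = 7, so φ is a bijection on edges as well as vertices. Hence G1 ≅ G2.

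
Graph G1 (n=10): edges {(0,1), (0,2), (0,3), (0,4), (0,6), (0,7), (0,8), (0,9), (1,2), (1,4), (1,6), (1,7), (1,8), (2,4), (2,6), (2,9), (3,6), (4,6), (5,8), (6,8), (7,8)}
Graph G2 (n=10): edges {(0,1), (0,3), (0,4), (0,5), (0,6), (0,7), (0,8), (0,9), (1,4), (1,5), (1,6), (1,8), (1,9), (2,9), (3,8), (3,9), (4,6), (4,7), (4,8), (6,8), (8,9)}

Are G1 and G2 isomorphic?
Yes, isomorphic

The graphs are isomorphic.
One valid mapping φ: V(G1) → V(G2): 0→0, 1→8, 2→4, 3→5, 4→6, 5→2, 6→1, 7→3, 8→9, 9→7

Verify φ preserves adjacency — for each edge of G1, its image is an edge of G2:
  (0,1) → (φ(0),φ(1)) = (0,8) ∈ E(G2) ✓
  (0,2) → (φ(0),φ(2)) = (0,4) ∈ E(G2) ✓
  (0,3) → (φ(0),φ(3)) = (0,5) ∈ E(G2) ✓
  (0,4) → (φ(0),φ(4)) = (0,6) ∈ E(G2) ✓
  (0,6) → (φ(0),φ(6)) = (0,1) ∈ E(G2) ✓
  (0,7) → (φ(0),φ(7)) = (0,3) ∈ E(G2) ✓
  (0,8) → (φ(0),φ(8)) = (0,9) ∈ E(G2) ✓
  (0,9) → (φ(0),φ(9)) = (0,7) ∈ E(G2) ✓
  (1,2) → (φ(1),φ(2)) = (4,8) ∈ E(G2) ✓
  (1,4) → (φ(1),φ(4)) = (6,8) ∈ E(G2) ✓
  (1,6) → (φ(1),φ(6)) = (1,8) ∈ E(G2) ✓
  (1,7) → (φ(1),φ(7)) = (3,8) ∈ E(G2) ✓
  (1,8) → (φ(1),φ(8)) = (8,9) ∈ E(G2) ✓
  (2,4) → (φ(2),φ(4)) = (4,6) ∈ E(G2) ✓
  (2,6) → (φ(2),φ(6)) = (1,4) ∈ E(G2) ✓
  (2,9) → (φ(2),φ(9)) = (4,7) ∈ E(G2) ✓
  (3,6) → (φ(3),φ(6)) = (1,5) ∈ E(G2) ✓
  (4,6) → (φ(4),φ(6)) = (1,6) ∈ E(G2) ✓
  (5,8) → (φ(5),φ(8)) = (2,9) ∈ E(G2) ✓
  (6,8) → (φ(6),φ(8)) = (1,9) ∈ E(G2) ✓
  (7,8) → (φ(7),φ(8)) = (3,9) ∈ E(G2) ✓
All 21 edges of G1 map to edges of G2, and |E(G1)| = |E(G2)| = 21, so φ is a bijection on edges as well as vertices. Hence G1 ≅ G2.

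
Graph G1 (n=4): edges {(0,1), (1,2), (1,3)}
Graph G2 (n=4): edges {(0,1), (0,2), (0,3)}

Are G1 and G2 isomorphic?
Yes, isomorphic

The graphs are isomorphic.
One valid mapping φ: V(G1) → V(G2): 0→1, 1→0, 2→2, 3→3

Verify φ preserves adjacency — for each edge of G1, its image is an edge of G2:
  (0,1) → (φ(0),φ(1)) = (0,1) ∈ E(G2) ✓
  (1,2) → (φ(1),φ(2)) = (0,2) ∈ E(G2) ✓
  (1,3) → (φ(1),φ(3)) = (0,3) ∈ E(G2) ✓
All 3 edges of G1 map to edges of G2, and |E(G1)| = |E(G2)| = 3, so φ is a bijection on edges as well as vertices. Hence G1 ≅ G2.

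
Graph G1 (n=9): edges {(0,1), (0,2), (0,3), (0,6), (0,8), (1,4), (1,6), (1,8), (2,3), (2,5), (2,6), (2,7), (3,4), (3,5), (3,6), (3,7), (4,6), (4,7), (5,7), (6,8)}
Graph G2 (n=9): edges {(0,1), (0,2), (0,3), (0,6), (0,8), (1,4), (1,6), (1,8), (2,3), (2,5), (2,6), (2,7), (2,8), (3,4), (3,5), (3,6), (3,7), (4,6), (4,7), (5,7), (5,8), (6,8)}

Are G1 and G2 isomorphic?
No, not isomorphic

The graphs are NOT isomorphic.

Counting edges: G1 has 20 edge(s); G2 has 22 edge(s).
Edge count is an isomorphism invariant (a bijection on vertices induces a bijection on edges), so differing edge counts rule out isomorphism.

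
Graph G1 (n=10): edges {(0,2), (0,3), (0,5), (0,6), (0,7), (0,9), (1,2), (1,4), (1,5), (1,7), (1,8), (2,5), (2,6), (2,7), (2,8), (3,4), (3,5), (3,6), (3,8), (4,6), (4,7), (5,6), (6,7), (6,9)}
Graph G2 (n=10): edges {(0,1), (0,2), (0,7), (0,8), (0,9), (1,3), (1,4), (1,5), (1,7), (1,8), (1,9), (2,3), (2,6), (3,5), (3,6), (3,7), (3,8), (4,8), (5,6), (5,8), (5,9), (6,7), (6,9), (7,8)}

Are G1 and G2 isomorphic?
Yes, isomorphic

The graphs are isomorphic.
One valid mapping φ: V(G1) → V(G2): 0→8, 1→6, 2→3, 3→0, 4→9, 5→7, 6→1, 7→5, 8→2, 9→4

Verify φ preserves adjacency — for each edge of G1, its image is an edge of G2:
  (0,2) → (φ(0),φ(2)) = (3,8) ∈ E(G2) ✓
  (0,3) → (φ(0),φ(3)) = (0,8) ∈ E(G2) ✓
  (0,5) → (φ(0),φ(5)) = (7,8) ∈ E(G2) ✓
  (0,6) → (φ(0),φ(6)) = (1,8) ∈ E(G2) ✓
  (0,7) → (φ(0),φ(7)) = (5,8) ∈ E(G2) ✓
  (0,9) → (φ(0),φ(9)) = (4,8) ∈ E(G2) ✓
  (1,2) → (φ(1),φ(2)) = (3,6) ∈ E(G2) ✓
  (1,4) → (φ(1),φ(4)) = (6,9) ∈ E(G2) ✓
  (1,5) → (φ(1),φ(5)) = (6,7) ∈ E(G2) ✓
  (1,7) → (φ(1),φ(7)) = (5,6) ∈ E(G2) ✓
  (1,8) → (φ(1),φ(8)) = (2,6) ∈ E(G2) ✓
  (2,5) → (φ(2),φ(5)) = (3,7) ∈ E(G2) ✓
  (2,6) → (φ(2),φ(6)) = (1,3) ∈ E(G2) ✓
  (2,7) → (φ(2),φ(7)) = (3,5) ∈ E(G2) ✓
  (2,8) → (φ(2),φ(8)) = (2,3) ∈ E(G2) ✓
  (3,4) → (φ(3),φ(4)) = (0,9) ∈ E(G2) ✓
  (3,5) → (φ(3),φ(5)) = (0,7) ∈ E(G2) ✓
  (3,6) → (φ(3),φ(6)) = (0,1) ∈ E(G2) ✓
  (3,8) → (φ(3),φ(8)) = (0,2) ∈ E(G2) ✓
  (4,6) → (φ(4),φ(6)) = (1,9) ∈ E(G2) ✓
  (4,7) → (φ(4),φ(7)) = (5,9) ∈ E(G2) ✓
  (5,6) → (φ(5),φ(6)) = (1,7) ∈ E(G2) ✓
  (6,7) → (φ(6),φ(7)) = (1,5) ∈ E(G2) ✓
  (6,9) → (φ(6),φ(9)) = (1,4) ∈ E(G2) ✓
All 24 edges of G1 map to edges of G2, and |E(G1)| = |E(G2)| = 24, so φ is a bijection on edges as well as vertices. Hence G1 ≅ G2.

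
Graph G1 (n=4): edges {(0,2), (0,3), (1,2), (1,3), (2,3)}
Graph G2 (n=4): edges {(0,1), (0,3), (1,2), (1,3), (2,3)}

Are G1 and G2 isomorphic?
Yes, isomorphic

The graphs are isomorphic.
One valid mapping φ: V(G1) → V(G2): 0→0, 1→2, 2→3, 3→1

Verify φ preserves adjacency — for each edge of G1, its image is an edge of G2:
  (0,2) → (φ(0),φ(2)) = (0,3) ∈ E(G2) ✓
  (0,3) → (φ(0),φ(3)) = (0,1) ∈ E(G2) ✓
  (1,2) → (φ(1),φ(2)) = (2,3) ∈ E(G2) ✓
  (1,3) → (φ(1),φ(3)) = (1,2) ∈ E(G2) ✓
  (2,3) → (φ(2),φ(3)) = (1,3) ∈ E(G2) ✓
All 5 edges of G1 map to edges of G2, and |E(G1)| = |E(G2)| = 5, so φ is a bijection on edges as well as vertices. Hence G1 ≅ G2.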